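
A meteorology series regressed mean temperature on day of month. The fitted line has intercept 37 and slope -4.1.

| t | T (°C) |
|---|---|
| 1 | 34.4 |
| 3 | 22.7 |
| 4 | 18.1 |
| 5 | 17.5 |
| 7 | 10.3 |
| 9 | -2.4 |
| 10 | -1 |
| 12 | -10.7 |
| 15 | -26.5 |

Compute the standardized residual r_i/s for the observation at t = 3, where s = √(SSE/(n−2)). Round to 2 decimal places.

-0.85

t=1: ŷ = 37 − 4.1·1 = 32.9; r = 34.4 − 32.9 = 1.5
t=3: ŷ = 37 − 4.1·3 = 24.7; r = 22.7 − 24.7 = -2
t=4: ŷ = 37 − 4.1·4 = 20.6; r = 18.1 − 20.6 = -2.5
t=5: ŷ = 37 − 4.1·5 = 16.5; r = 17.5 − 16.5 = 1
t=7: ŷ = 37 − 4.1·7 = 8.3; r = 10.3 − 8.3 = 2
t=9: ŷ = 37 − 4.1·9 = 0.1; r = -2.4 − 0.1 = -2.5
t=10: ŷ = 37 − 4.1·10 = -4; r = -1 − (-4) = 3
t=12: ŷ = 37 − 4.1·12 = -12.2; r = -10.7 − (-12.2) = 1.5
t=15: ŷ = 37 − 4.1·15 = -24.5; r = -26.5 − (-24.5) = -2
SSE = 2.25 + 4 + 6.25 + 1 + 4 + 6.25 + 9 + 2.25 + 4 = 39
s = √(39/7) = 2.36039
r/s = -2 / 2.36039 = -0.85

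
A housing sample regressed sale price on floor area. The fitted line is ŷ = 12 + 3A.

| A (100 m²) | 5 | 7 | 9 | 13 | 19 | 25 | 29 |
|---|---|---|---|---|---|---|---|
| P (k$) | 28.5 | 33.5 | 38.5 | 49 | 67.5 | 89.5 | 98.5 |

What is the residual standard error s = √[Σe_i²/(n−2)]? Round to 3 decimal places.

A=5: ŷ = 12 + 3·5 = 27; e = 28.5 − 27 = 1.5
A=7: ŷ = 12 + 3·7 = 33; e = 33.5 − 33 = 0.5
A=9: ŷ = 12 + 3·9 = 39; e = 38.5 − 39 = -0.5
A=13: ŷ = 12 + 3·13 = 51; e = 49 − 51 = -2
A=19: ŷ = 12 + 3·19 = 69; e = 67.5 − 69 = -1.5
A=25: ŷ = 12 + 3·25 = 87; e = 89.5 − 87 = 2.5
A=29: ŷ = 12 + 3·29 = 99; e = 98.5 − 99 = -0.5
SSE = 2.25 + 0.25 + 0.25 + 4 + 2.25 + 6.25 + 0.25 = 15.5
s = √(15.5/5) = √3.1 ≈ 1.761

s = 1.761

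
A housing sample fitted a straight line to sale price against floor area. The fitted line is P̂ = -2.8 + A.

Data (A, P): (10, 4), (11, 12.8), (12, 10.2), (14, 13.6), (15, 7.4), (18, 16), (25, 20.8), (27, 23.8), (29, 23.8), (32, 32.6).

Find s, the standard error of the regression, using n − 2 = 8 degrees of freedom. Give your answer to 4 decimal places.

s = 3.1875

A=10: P̂ = -2.8 + 10 = 7.2; r = 4 − 7.2 = -3.2
A=11: P̂ = -2.8 + 11 = 8.2; r = 12.8 − 8.2 = 4.6
A=12: P̂ = -2.8 + 12 = 9.2; r = 10.2 − 9.2 = 1
A=14: P̂ = -2.8 + 14 = 11.2; r = 13.6 − 11.2 = 2.4
A=15: P̂ = -2.8 + 15 = 12.2; r = 7.4 − 12.2 = -4.8
A=18: P̂ = -2.8 + 18 = 15.2; r = 16 − 15.2 = 0.8
A=25: P̂ = -2.8 + 25 = 22.2; r = 20.8 − 22.2 = -1.4
A=27: P̂ = -2.8 + 27 = 24.2; r = 23.8 − 24.2 = -0.4
A=29: P̂ = -2.8 + 29 = 26.2; r = 23.8 − 26.2 = -2.4
A=32: P̂ = -2.8 + 32 = 29.2; r = 32.6 − 29.2 = 3.4
SSE = 10.24 + 21.16 + 1 + 5.76 + 23.04 + 0.64 + 1.96 + 0.16 + 5.76 + 11.56 = 81.28
s = √(81.28/8) = √10.16 ≈ 3.1875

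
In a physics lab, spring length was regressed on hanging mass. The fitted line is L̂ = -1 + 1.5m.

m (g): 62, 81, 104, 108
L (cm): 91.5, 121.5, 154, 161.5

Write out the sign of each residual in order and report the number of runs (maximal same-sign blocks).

m=62: L̂ = -1 + 1.5·62 = 92; r = 91.5 − 92 = -0.5
m=81: L̂ = -1 + 1.5·81 = 120.5; r = 121.5 − 120.5 = 1
m=104: L̂ = -1 + 1.5·104 = 155; r = 154 − 155 = -1
m=108: L̂ = -1 + 1.5·108 = 161; r = 161.5 − 161 = 0.5
Signs: − + − +
Runs: −×1, +×1, −×1, +×1 → 4

4 runs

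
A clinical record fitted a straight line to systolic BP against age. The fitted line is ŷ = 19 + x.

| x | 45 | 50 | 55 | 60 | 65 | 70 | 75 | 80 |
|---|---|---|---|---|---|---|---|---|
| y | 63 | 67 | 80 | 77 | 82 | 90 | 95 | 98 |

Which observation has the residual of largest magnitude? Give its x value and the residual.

x=45: ŷ = 19 + 45 = 64; r = 63 − 64 = -1
x=50: ŷ = 19 + 50 = 69; r = 67 − 69 = -2
x=55: ŷ = 19 + 55 = 74; r = 80 − 74 = 6
x=60: ŷ = 19 + 60 = 79; r = 77 − 79 = -2
x=65: ŷ = 19 + 65 = 84; r = 82 − 84 = -2
x=70: ŷ = 19 + 70 = 89; r = 90 − 89 = 1
x=75: ŷ = 19 + 75 = 94; r = 95 − 94 = 1
x=80: ŷ = 19 + 80 = 99; r = 98 − 99 = -1
Largest |r| is 6 at x = 55, residual 6.

x = 55, r = 6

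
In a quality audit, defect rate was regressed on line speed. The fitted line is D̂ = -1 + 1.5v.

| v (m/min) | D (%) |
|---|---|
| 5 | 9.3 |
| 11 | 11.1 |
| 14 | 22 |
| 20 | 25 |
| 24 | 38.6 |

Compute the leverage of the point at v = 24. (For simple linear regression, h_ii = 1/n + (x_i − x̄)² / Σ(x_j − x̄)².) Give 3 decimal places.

h = 0.580

v̄ = (5 + 11 + 14 + 20 + 24)/5 = 14.8
Σ(v − v̄)² = 96.04 + 14.44 + 0.64 + 27.04 + 84.64 = 222.8
h = 1/5 + (9.2)²/222.8 = 0.2 + 0.379892 = 0.580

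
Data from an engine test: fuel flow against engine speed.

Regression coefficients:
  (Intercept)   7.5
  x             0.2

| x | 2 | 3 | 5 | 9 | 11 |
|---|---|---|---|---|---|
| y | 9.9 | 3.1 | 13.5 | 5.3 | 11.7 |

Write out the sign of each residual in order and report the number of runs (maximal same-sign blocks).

5 runs

x=2: ŷ = 7.5 + 0.2·2 = 7.9; e = 9.9 − 7.9 = 2
x=3: ŷ = 7.5 + 0.2·3 = 8.1; e = 3.1 − 8.1 = -5
x=5: ŷ = 7.5 + 0.2·5 = 8.5; e = 13.5 − 8.5 = 5
x=9: ŷ = 7.5 + 0.2·9 = 9.3; e = 5.3 − 9.3 = -4
x=11: ŷ = 7.5 + 0.2·11 = 9.7; e = 11.7 − 9.7 = 2
Signs: + − + − +
Runs: +×1, −×1, +×1, −×1, +×1 → 5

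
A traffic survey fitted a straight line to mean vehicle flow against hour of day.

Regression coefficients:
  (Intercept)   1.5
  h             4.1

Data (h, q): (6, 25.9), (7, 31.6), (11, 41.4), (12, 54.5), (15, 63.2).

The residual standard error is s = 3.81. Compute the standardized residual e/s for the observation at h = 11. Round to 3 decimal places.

q̂ = 1.5 + 4.1·11 = 46.6
e = 41.4 − 46.6 = -5.2
e/s = -5.2 / 3.81 = -1.365

-1.365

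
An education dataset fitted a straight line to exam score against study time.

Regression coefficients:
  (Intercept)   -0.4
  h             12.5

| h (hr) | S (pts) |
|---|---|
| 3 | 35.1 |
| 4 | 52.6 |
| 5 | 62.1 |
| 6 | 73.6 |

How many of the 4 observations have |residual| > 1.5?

2

h=3: ŷ = -0.4 + 12.5·3 = 37.1; r = 35.1 − 37.1 = -2
h=4: ŷ = -0.4 + 12.5·4 = 49.6; r = 52.6 − 49.6 = 3
h=5: ŷ = -0.4 + 12.5·5 = 62.1; r = 62.1 − 62.1 = 0
h=6: ŷ = -0.4 + 12.5·6 = 74.6; r = 73.6 − 74.6 = -1
|r| > 1.5: h=3 (|r|=2), h=4 (|r|=3) → 2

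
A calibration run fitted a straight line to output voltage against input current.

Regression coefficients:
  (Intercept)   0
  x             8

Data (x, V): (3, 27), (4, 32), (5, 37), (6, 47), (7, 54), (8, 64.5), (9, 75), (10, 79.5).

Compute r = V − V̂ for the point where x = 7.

V̂ = 8·7 = 56
r = 54 − 56 = -2

r = -2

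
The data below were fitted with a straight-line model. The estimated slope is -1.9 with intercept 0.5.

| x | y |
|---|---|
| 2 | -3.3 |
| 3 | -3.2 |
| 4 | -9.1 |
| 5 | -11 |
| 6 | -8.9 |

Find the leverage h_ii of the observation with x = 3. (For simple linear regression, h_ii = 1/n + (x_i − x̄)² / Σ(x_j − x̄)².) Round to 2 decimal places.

h = 0.30

x̄ = (2 + 3 + 4 + 5 + 6)/5 = 4
Σ(x − x̄)² = 4 + 1 + 0 + 1 + 4 = 10
h = 1/5 + (-1)²/10 = 0.2 + 0.1 = 0.30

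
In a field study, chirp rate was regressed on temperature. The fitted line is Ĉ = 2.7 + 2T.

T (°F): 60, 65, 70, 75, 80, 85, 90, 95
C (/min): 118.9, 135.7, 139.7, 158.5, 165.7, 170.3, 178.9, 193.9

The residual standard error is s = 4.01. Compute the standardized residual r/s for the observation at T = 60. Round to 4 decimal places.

Ĉ = 2.7 + 2·60 = 122.7
r = 118.9 − 122.7 = -3.8
r/s = -3.8 / 4.01 = -0.9476

-0.9476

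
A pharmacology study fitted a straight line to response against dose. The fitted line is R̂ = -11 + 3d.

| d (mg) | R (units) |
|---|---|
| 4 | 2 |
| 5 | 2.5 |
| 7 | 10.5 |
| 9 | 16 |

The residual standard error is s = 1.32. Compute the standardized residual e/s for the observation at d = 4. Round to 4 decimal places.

0.7576

R̂ = -11 + 3·4 = 1
e = 2 − 1 = 1
e/s = 1 / 1.32 = 0.7576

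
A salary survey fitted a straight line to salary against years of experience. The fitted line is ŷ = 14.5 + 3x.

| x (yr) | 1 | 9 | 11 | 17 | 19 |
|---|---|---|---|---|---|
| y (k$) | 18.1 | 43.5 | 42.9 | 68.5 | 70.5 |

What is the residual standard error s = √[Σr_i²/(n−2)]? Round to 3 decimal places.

s = 3.441

x=1: ŷ = 14.5 + 3·1 = 17.5; r = 18.1 − 17.5 = 0.6
x=9: ŷ = 14.5 + 3·9 = 41.5; r = 43.5 − 41.5 = 2
x=11: ŷ = 14.5 + 3·11 = 47.5; r = 42.9 − 47.5 = -4.6
x=17: ŷ = 14.5 + 3·17 = 65.5; r = 68.5 − 65.5 = 3
x=19: ŷ = 14.5 + 3·19 = 71.5; r = 70.5 − 71.5 = -1
SSE = 0.36 + 4 + 21.16 + 9 + 1 = 35.52
s = √(35.52/3) = √11.84 ≈ 3.441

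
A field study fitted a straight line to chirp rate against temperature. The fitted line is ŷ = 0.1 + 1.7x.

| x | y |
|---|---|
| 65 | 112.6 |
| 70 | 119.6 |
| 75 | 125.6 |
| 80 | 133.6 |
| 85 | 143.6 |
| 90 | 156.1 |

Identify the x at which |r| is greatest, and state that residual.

x=65: ŷ = 0.1 + 1.7·65 = 110.6; r = 112.6 − 110.6 = 2
x=70: ŷ = 0.1 + 1.7·70 = 119.1; r = 119.6 − 119.1 = 0.5
x=75: ŷ = 0.1 + 1.7·75 = 127.6; r = 125.6 − 127.6 = -2
x=80: ŷ = 0.1 + 1.7·80 = 136.1; r = 133.6 − 136.1 = -2.5
x=85: ŷ = 0.1 + 1.7·85 = 144.6; r = 143.6 − 144.6 = -1
x=90: ŷ = 0.1 + 1.7·90 = 153.1; r = 156.1 − 153.1 = 3
Largest |r| is 3 at x = 90, residual 3.

x = 90, r = 3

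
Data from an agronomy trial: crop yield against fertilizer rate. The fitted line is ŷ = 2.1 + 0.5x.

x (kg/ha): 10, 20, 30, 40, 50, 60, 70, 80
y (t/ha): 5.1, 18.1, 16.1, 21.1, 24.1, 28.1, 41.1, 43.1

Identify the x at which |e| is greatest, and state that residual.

x=10: ŷ = 2.1 + 0.5·10 = 7.1; e = 5.1 − 7.1 = -2
x=20: ŷ = 2.1 + 0.5·20 = 12.1; e = 18.1 − 12.1 = 6
x=30: ŷ = 2.1 + 0.5·30 = 17.1; e = 16.1 − 17.1 = -1
x=40: ŷ = 2.1 + 0.5·40 = 22.1; e = 21.1 − 22.1 = -1
x=50: ŷ = 2.1 + 0.5·50 = 27.1; e = 24.1 − 27.1 = -3
x=60: ŷ = 2.1 + 0.5·60 = 32.1; e = 28.1 − 32.1 = -4
x=70: ŷ = 2.1 + 0.5·70 = 37.1; e = 41.1 − 37.1 = 4
x=80: ŷ = 2.1 + 0.5·80 = 42.1; e = 43.1 − 42.1 = 1
Largest |e| is 6 at x = 20, residual 6.

x = 20, e = 6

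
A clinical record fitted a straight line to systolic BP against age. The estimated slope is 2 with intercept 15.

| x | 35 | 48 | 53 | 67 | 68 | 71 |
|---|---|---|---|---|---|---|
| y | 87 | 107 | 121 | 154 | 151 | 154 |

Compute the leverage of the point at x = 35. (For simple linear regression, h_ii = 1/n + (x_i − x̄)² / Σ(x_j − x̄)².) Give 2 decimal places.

x̄ = (35 + 48 + 53 + 67 + 68 + 71)/6 = 57
Σ(x − x̄)² = 484 + 81 + 16 + 100 + 121 + 196 = 998
h = 1/6 + (-22)²/998 = 0.166667 + 0.48497 = 0.65

h = 0.65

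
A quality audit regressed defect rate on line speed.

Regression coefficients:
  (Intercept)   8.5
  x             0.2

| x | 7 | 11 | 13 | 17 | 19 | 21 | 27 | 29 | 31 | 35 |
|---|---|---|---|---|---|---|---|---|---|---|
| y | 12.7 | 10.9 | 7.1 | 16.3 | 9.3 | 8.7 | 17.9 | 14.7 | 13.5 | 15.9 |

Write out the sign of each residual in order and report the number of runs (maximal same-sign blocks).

7 runs

x=7: ŷ = 8.5 + 0.2·7 = 9.9; r = 12.7 − 9.9 = 2.8
x=11: ŷ = 8.5 + 0.2·11 = 10.7; r = 10.9 − 10.7 = 0.2
x=13: ŷ = 8.5 + 0.2·13 = 11.1; r = 7.1 − 11.1 = -4
x=17: ŷ = 8.5 + 0.2·17 = 11.9; r = 16.3 − 11.9 = 4.4
x=19: ŷ = 8.5 + 0.2·19 = 12.3; r = 9.3 − 12.3 = -3
x=21: ŷ = 8.5 + 0.2·21 = 12.7; r = 8.7 − 12.7 = -4
x=27: ŷ = 8.5 + 0.2·27 = 13.9; r = 17.9 − 13.9 = 4
x=29: ŷ = 8.5 + 0.2·29 = 14.3; r = 14.7 − 14.3 = 0.4
x=31: ŷ = 8.5 + 0.2·31 = 14.7; r = 13.5 − 14.7 = -1.2
x=35: ŷ = 8.5 + 0.2·35 = 15.5; r = 15.9 − 15.5 = 0.4
Signs: + + − + − − + + − +
Runs: +×2, −×1, +×1, −×2, +×2, −×1, +×1 → 7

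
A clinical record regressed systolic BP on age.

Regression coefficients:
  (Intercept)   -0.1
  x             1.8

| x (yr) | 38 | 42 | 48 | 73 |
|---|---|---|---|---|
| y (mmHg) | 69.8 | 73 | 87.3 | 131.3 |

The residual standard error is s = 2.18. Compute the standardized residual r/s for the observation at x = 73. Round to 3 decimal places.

0.000

ŷ = -0.1 + 1.8·73 = 131.3
r = 131.3 − 131.3 = 0
r/s = 0 / 2.18 = 0.000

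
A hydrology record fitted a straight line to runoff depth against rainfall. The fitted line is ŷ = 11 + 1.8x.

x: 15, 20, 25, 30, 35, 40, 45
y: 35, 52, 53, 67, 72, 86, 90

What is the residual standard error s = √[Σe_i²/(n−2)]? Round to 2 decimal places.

s = 3.58

x=15: ŷ = 11 + 1.8·15 = 38; e = 35 − 38 = -3
x=20: ŷ = 11 + 1.8·20 = 47; e = 52 − 47 = 5
x=25: ŷ = 11 + 1.8·25 = 56; e = 53 − 56 = -3
x=30: ŷ = 11 + 1.8·30 = 65; e = 67 − 65 = 2
x=35: ŷ = 11 + 1.8·35 = 74; e = 72 − 74 = -2
x=40: ŷ = 11 + 1.8·40 = 83; e = 86 − 83 = 3
x=45: ŷ = 11 + 1.8·45 = 92; e = 90 − 92 = -2
SSE = 9 + 25 + 9 + 4 + 4 + 9 + 4 = 64
s = √(64/5) = √12.8 ≈ 3.58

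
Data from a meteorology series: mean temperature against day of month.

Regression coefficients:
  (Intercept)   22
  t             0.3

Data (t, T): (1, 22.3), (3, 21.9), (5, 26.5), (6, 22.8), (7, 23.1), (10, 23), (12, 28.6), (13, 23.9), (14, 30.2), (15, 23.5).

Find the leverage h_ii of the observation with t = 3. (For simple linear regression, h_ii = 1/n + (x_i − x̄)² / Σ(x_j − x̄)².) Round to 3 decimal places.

t̄ = (1 + 3 + 5 + 6 + 7 + 10 + 12 + 13 + 14 + 15)/10 = 8.6
Σ(t − t̄)² = 57.76 + 31.36 + 12.96 + 6.76 + 2.56 + 1.96 + 11.56 + 19.36 + 29.16 + 40.96 = 214.4
h = 1/10 + (-5.6)²/214.4 = 0.1 + 0.146269 = 0.246

h = 0.246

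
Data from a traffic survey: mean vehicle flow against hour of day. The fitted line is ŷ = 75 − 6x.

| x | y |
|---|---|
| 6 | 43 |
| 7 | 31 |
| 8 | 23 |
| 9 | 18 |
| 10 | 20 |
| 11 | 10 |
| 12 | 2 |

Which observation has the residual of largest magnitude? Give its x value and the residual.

x=6: ŷ = 75 − 6·6 = 39; r = 43 − 39 = 4
x=7: ŷ = 75 − 6·7 = 33; r = 31 − 33 = -2
x=8: ŷ = 75 − 6·8 = 27; r = 23 − 27 = -4
x=9: ŷ = 75 − 6·9 = 21; r = 18 − 21 = -3
x=10: ŷ = 75 − 6·10 = 15; r = 20 − 15 = 5
x=11: ŷ = 75 − 6·11 = 9; r = 10 − 9 = 1
x=12: ŷ = 75 − 6·12 = 3; r = 2 − 3 = -1
Largest |r| is 5 at x = 10, residual 5.

x = 10, r = 5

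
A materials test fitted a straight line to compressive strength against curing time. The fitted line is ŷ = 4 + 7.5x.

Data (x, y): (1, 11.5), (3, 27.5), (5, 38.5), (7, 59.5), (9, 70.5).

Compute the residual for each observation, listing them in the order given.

x=1: ŷ = 4 + 7.5·1 = 11.5; r = 11.5 − 11.5 = 0
x=3: ŷ = 4 + 7.5·3 = 26.5; r = 27.5 − 26.5 = 1
x=5: ŷ = 4 + 7.5·5 = 41.5; r = 38.5 − 41.5 = -3
x=7: ŷ = 4 + 7.5·7 = 56.5; r = 59.5 − 56.5 = 3
x=9: ŷ = 4 + 7.5·9 = 71.5; r = 70.5 − 71.5 = -1

0, 1, -3, 3, -1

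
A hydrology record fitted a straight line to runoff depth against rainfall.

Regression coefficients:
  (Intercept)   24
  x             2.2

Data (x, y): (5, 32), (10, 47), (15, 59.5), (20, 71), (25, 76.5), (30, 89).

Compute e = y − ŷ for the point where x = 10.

e = 1

ŷ = 24 + 2.2·10 = 46
e = 47 − 46 = 1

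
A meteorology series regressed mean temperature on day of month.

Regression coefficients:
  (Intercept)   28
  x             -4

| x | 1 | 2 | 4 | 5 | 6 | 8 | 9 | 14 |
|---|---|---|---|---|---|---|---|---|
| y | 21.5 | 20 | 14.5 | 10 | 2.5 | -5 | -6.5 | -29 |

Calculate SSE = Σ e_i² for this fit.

x=1: ŷ = 28 − 4·1 = 24; e = 21.5 − 24 = -2.5
x=2: ŷ = 28 − 4·2 = 20; e = 20 − 20 = 0
x=4: ŷ = 28 − 4·4 = 12; e = 14.5 − 12 = 2.5
x=5: ŷ = 28 − 4·5 = 8; e = 10 − 8 = 2
x=6: ŷ = 28 − 4·6 = 4; e = 2.5 − 4 = -1.5
x=8: ŷ = 28 − 4·8 = -4; e = -5 − (-4) = -1
x=9: ŷ = 28 − 4·9 = -8; e = -6.5 − (-8) = 1.5
x=14: ŷ = 28 − 4·14 = -28; e = -29 − (-28) = -1
SSE = 6.25 + 0 + 6.25 + 4 + 2.25 + 1 + 2.25 + 1 = 23

SSE = 23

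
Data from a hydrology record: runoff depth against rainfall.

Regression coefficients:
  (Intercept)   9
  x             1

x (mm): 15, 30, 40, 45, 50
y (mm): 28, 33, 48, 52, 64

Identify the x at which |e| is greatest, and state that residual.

x=15: ŷ = 9 + 15 = 24; e = 28 − 24 = 4
x=30: ŷ = 9 + 30 = 39; e = 33 − 39 = -6
x=40: ŷ = 9 + 40 = 49; e = 48 − 49 = -1
x=45: ŷ = 9 + 45 = 54; e = 52 − 54 = -2
x=50: ŷ = 9 + 50 = 59; e = 64 − 59 = 5
Largest |e| is 6 at x = 30, residual -6.

x = 30, e = -6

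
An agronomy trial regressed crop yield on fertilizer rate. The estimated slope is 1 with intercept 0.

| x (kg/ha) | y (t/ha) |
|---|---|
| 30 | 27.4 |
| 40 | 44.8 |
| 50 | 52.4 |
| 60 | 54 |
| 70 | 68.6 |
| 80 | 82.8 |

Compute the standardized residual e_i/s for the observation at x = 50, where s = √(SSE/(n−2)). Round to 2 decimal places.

0.53

x=30: ŷ = 30 = 30; e = 27.4 − 30 = -2.6
x=40: ŷ = 40 = 40; e = 44.8 − 40 = 4.8
x=50: ŷ = 50 = 50; e = 52.4 − 50 = 2.4
x=60: ŷ = 60 = 60; e = 54 − 60 = -6
x=70: ŷ = 70 = 70; e = 68.6 − 70 = -1.4
x=80: ŷ = 80 = 80; e = 82.8 − 80 = 2.8
SSE = 6.76 + 23.04 + 5.76 + 36 + 1.96 + 7.84 = 81.36
s = √(81.36/4) = 4.50999
e/s = 2.4 / 4.50999 = 0.53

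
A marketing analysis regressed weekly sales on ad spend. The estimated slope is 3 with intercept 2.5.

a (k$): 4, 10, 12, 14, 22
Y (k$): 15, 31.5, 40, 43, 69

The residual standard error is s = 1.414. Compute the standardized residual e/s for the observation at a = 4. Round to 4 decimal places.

0.3536

ŷ = 2.5 + 3·4 = 14.5
e = 15 − 14.5 = 0.5
e/s = 0.5 / 1.414 = 0.3536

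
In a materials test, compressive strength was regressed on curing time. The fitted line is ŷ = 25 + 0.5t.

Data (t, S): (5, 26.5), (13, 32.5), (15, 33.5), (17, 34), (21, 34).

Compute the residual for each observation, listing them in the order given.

t=5: ŷ = 25 + 0.5·5 = 27.5; e = 26.5 − 27.5 = -1
t=13: ŷ = 25 + 0.5·13 = 31.5; e = 32.5 − 31.5 = 1
t=15: ŷ = 25 + 0.5·15 = 32.5; e = 33.5 − 32.5 = 1
t=17: ŷ = 25 + 0.5·17 = 33.5; e = 34 − 33.5 = 0.5
t=21: ŷ = 25 + 0.5·21 = 35.5; e = 34 − 35.5 = -1.5

-1, 1, 1, 0.5, -1.5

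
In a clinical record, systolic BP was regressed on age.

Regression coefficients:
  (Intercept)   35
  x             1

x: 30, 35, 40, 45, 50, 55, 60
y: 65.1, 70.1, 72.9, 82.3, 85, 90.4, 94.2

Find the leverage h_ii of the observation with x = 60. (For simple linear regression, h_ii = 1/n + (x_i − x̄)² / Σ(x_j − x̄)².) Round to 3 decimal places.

h = 0.464

x̄ = (30 + 35 + 40 + 45 + 50 + 55 + 60)/7 = 45
Σ(x − x̄)² = 225 + 100 + 25 + 0 + 25 + 100 + 225 = 700
h = 1/7 + (15)²/700 = 0.142857 + 0.321429 = 0.464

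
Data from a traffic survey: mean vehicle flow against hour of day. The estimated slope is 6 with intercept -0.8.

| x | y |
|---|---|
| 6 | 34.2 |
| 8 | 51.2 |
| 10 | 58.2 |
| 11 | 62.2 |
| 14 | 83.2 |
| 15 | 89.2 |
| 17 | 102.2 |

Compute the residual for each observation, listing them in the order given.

-1, 4, -1, -3, 0, 0, 1

x=6: ŷ = -0.8 + 6·6 = 35.2; e = 34.2 − 35.2 = -1
x=8: ŷ = -0.8 + 6·8 = 47.2; e = 51.2 − 47.2 = 4
x=10: ŷ = -0.8 + 6·10 = 59.2; e = 58.2 − 59.2 = -1
x=11: ŷ = -0.8 + 6·11 = 65.2; e = 62.2 − 65.2 = -3
x=14: ŷ = -0.8 + 6·14 = 83.2; e = 83.2 − 83.2 = 0
x=15: ŷ = -0.8 + 6·15 = 89.2; e = 89.2 − 89.2 = 0
x=17: ŷ = -0.8 + 6·17 = 101.2; e = 102.2 − 101.2 = 1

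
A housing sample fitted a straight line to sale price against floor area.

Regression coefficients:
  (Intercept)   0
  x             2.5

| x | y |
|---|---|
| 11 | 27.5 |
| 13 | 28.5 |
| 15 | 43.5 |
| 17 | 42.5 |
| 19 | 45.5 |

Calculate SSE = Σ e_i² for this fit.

x=11: ŷ = 2.5·11 = 27.5; e = 27.5 − 27.5 = 0
x=13: ŷ = 2.5·13 = 32.5; e = 28.5 − 32.5 = -4
x=15: ŷ = 2.5·15 = 37.5; e = 43.5 − 37.5 = 6
x=17: ŷ = 2.5·17 = 42.5; e = 42.5 − 42.5 = 0
x=19: ŷ = 2.5·19 = 47.5; e = 45.5 − 47.5 = -2
SSE = 0 + 16 + 36 + 0 + 4 = 56

SSE = 56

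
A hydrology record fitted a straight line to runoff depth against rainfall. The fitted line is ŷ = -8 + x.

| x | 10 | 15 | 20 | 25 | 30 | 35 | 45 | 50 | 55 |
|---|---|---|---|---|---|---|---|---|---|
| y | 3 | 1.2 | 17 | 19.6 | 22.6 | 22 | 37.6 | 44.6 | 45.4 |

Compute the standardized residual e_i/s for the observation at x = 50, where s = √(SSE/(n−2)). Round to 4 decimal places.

0.6830

x=10: ŷ = -8 + 10 = 2; e = 3 − 2 = 1
x=15: ŷ = -8 + 15 = 7; e = 1.2 − 7 = -5.8
x=20: ŷ = -8 + 20 = 12; e = 17 − 12 = 5
x=25: ŷ = -8 + 25 = 17; e = 19.6 − 17 = 2.6
x=30: ŷ = -8 + 30 = 22; e = 22.6 − 22 = 0.6
x=35: ŷ = -8 + 35 = 27; e = 22 − 27 = -5
x=45: ŷ = -8 + 45 = 37; e = 37.6 − 37 = 0.6
x=50: ŷ = -8 + 50 = 42; e = 44.6 − 42 = 2.6
x=55: ŷ = -8 + 55 = 47; e = 45.4 − 47 = -1.6
SSE = 1 + 33.64 + 25 + 6.76 + 0.36 + 25 + 0.36 + 6.76 + 2.56 = 101.44
s = √(101.44/7) = 3.80676
e/s = 2.6 / 3.80676 = 0.6830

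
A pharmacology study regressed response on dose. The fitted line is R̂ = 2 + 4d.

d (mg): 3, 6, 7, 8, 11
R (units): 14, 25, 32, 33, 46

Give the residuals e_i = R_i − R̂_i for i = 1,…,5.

0, -1, 2, -1, 0

d=3: R̂ = 2 + 4·3 = 14; e = 14 − 14 = 0
d=6: R̂ = 2 + 4·6 = 26; e = 25 − 26 = -1
d=7: R̂ = 2 + 4·7 = 30; e = 32 − 30 = 2
d=8: R̂ = 2 + 4·8 = 34; e = 33 − 34 = -1
d=11: R̂ = 2 + 4·11 = 46; e = 46 − 46 = 0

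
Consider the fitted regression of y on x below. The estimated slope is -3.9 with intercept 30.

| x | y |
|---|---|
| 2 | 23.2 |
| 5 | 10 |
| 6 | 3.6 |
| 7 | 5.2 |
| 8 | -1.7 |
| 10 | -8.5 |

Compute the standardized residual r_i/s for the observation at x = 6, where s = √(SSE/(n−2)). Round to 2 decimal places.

-1.46

x=2: ŷ = 30 − 3.9·2 = 22.2; r = 23.2 − 22.2 = 1
x=5: ŷ = 30 − 3.9·5 = 10.5; r = 10 − 10.5 = -0.5
x=6: ŷ = 30 − 3.9·6 = 6.6; r = 3.6 − 6.6 = -3
x=7: ŷ = 30 − 3.9·7 = 2.7; r = 5.2 − 2.7 = 2.5
x=8: ŷ = 30 − 3.9·8 = -1.2; r = -1.7 − (-1.2) = -0.5
x=10: ŷ = 30 − 3.9·10 = -9; r = -8.5 − (-9) = 0.5
SSE = 1 + 0.25 + 9 + 6.25 + 0.25 + 0.25 = 17
s = √(17/4) = 2.06155
r/s = -3 / 2.06155 = -1.46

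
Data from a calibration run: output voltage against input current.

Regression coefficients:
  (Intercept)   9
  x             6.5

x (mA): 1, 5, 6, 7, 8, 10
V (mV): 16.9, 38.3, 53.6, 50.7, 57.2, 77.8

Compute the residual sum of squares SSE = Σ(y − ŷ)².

x=1: V̂ = 9 + 6.5·1 = 15.5; r = 16.9 − 15.5 = 1.4
x=5: V̂ = 9 + 6.5·5 = 41.5; r = 38.3 − 41.5 = -3.2
x=6: V̂ = 9 + 6.5·6 = 48; r = 53.6 − 48 = 5.6
x=7: V̂ = 9 + 6.5·7 = 54.5; r = 50.7 − 54.5 = -3.8
x=8: V̂ = 9 + 6.5·8 = 61; r = 57.2 − 61 = -3.8
x=10: V̂ = 9 + 6.5·10 = 74; r = 77.8 − 74 = 3.8
SSE = 1.96 + 10.24 + 31.36 + 14.44 + 14.44 + 14.44 = 86.88

SSE = 86.88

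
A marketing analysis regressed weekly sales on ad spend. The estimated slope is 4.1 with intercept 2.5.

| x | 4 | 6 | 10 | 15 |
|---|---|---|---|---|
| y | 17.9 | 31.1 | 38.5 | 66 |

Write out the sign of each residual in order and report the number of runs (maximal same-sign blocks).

4 runs

x=4: ŷ = 2.5 + 4.1·4 = 18.9; e = 17.9 − 18.9 = -1
x=6: ŷ = 2.5 + 4.1·6 = 27.1; e = 31.1 − 27.1 = 4
x=10: ŷ = 2.5 + 4.1·10 = 43.5; e = 38.5 − 43.5 = -5
x=15: ŷ = 2.5 + 4.1·15 = 64; e = 66 − 64 = 2
Signs: − + − +
Runs: −×1, +×1, −×1, +×1 → 4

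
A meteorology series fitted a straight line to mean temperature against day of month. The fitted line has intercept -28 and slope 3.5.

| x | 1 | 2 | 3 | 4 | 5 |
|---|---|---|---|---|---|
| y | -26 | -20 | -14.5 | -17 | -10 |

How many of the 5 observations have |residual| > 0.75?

4

x=1: ŷ = -28 + 3.5·1 = -24.5; e = -26 − (-24.5) = -1.5
x=2: ŷ = -28 + 3.5·2 = -21; e = -20 − (-21) = 1
x=3: ŷ = -28 + 3.5·3 = -17.5; e = -14.5 − (-17.5) = 3
x=4: ŷ = -28 + 3.5·4 = -14; e = -17 − (-14) = -3
x=5: ŷ = -28 + 3.5·5 = -10.5; e = -10 − (-10.5) = 0.5
|e| > 0.75: x=1 (|e|=1.5), x=2 (|e|=1), x=3 (|e|=3), x=4 (|e|=3) → 4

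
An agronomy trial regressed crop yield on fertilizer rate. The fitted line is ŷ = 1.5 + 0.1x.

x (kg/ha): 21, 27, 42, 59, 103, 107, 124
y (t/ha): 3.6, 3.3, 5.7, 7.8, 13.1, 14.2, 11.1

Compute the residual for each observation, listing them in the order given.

0, -0.9, 0, 0.4, 1.3, 2, -2.8

x=21: ŷ = 1.5 + 0.1·21 = 3.6; e = 3.6 − 3.6 = 0
x=27: ŷ = 1.5 + 0.1·27 = 4.2; e = 3.3 − 4.2 = -0.9
x=42: ŷ = 1.5 + 0.1·42 = 5.7; e = 5.7 − 5.7 = 0
x=59: ŷ = 1.5 + 0.1·59 = 7.4; e = 7.8 − 7.4 = 0.4
x=103: ŷ = 1.5 + 0.1·103 = 11.8; e = 13.1 − 11.8 = 1.3
x=107: ŷ = 1.5 + 0.1·107 = 12.2; e = 14.2 − 12.2 = 2
x=124: ŷ = 1.5 + 0.1·124 = 13.9; e = 11.1 − 13.9 = -2.8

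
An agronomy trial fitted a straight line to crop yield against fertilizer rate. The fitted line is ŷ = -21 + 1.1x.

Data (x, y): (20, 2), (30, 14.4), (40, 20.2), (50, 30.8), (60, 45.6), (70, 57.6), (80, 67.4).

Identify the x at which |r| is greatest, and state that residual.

x = 50, r = -3.2

x=20: ŷ = -21 + 1.1·20 = 1; r = 2 − 1 = 1
x=30: ŷ = -21 + 1.1·30 = 12; r = 14.4 − 12 = 2.4
x=40: ŷ = -21 + 1.1·40 = 23; r = 20.2 − 23 = -2.8
x=50: ŷ = -21 + 1.1·50 = 34; r = 30.8 − 34 = -3.2
x=60: ŷ = -21 + 1.1·60 = 45; r = 45.6 − 45 = 0.6
x=70: ŷ = -21 + 1.1·70 = 56; r = 57.6 − 56 = 1.6
x=80: ŷ = -21 + 1.1·80 = 67; r = 67.4 − 67 = 0.4
Largest |r| is 3.2 at x = 50, residual -3.2.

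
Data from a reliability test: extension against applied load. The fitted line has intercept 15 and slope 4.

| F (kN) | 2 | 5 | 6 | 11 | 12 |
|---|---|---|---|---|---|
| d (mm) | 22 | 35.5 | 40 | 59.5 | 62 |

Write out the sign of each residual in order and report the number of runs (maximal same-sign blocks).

3 runs

F=2: d̂ = 15 + 4·2 = 23; r = 22 − 23 = -1
F=5: d̂ = 15 + 4·5 = 35; r = 35.5 − 35 = 0.5
F=6: d̂ = 15 + 4·6 = 39; r = 40 − 39 = 1
F=11: d̂ = 15 + 4·11 = 59; r = 59.5 − 59 = 0.5
F=12: d̂ = 15 + 4·12 = 63; r = 62 − 63 = -1
Signs: − + + + −
Runs: −×1, +×3, −×1 → 3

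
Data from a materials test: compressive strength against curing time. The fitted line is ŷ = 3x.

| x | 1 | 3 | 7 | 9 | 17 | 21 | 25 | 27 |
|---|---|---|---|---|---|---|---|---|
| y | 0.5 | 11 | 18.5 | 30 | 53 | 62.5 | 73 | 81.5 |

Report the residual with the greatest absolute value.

r = 3

x=1: ŷ = 3·1 = 3; r = 0.5 − 3 = -2.5
x=3: ŷ = 3·3 = 9; r = 11 − 9 = 2
x=7: ŷ = 3·7 = 21; r = 18.5 − 21 = -2.5
x=9: ŷ = 3·9 = 27; r = 30 − 27 = 3
x=17: ŷ = 3·17 = 51; r = 53 − 51 = 2
x=21: ŷ = 3·21 = 63; r = 62.5 − 63 = -0.5
x=25: ŷ = 3·25 = 75; r = 73 − 75 = -2
x=27: ŷ = 3·27 = 81; r = 81.5 − 81 = 0.5
Largest |r| is 3 at x = 9, residual 3.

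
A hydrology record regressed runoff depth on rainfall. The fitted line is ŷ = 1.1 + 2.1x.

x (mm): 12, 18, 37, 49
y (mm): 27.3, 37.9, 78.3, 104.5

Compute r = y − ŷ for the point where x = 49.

r = 0.5

ŷ = 1.1 + 2.1·49 = 104
r = 104.5 − 104 = 0.5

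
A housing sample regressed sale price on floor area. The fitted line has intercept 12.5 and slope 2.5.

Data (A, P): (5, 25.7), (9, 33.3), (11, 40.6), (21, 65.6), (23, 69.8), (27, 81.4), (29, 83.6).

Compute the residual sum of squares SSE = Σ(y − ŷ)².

SSE = 8.06

A=5: ŷ = 12.5 + 2.5·5 = 25; e = 25.7 − 25 = 0.7
A=9: ŷ = 12.5 + 2.5·9 = 35; e = 33.3 − 35 = -1.7
A=11: ŷ = 12.5 + 2.5·11 = 40; e = 40.6 − 40 = 0.6
A=21: ŷ = 12.5 + 2.5·21 = 65; e = 65.6 − 65 = 0.6
A=23: ŷ = 12.5 + 2.5·23 = 70; e = 69.8 − 70 = -0.2
A=27: ŷ = 12.5 + 2.5·27 = 80; e = 81.4 − 80 = 1.4
A=29: ŷ = 12.5 + 2.5·29 = 85; e = 83.6 − 85 = -1.4
SSE = 0.49 + 2.89 + 0.36 + 0.36 + 0.04 + 1.96 + 1.96 = 8.06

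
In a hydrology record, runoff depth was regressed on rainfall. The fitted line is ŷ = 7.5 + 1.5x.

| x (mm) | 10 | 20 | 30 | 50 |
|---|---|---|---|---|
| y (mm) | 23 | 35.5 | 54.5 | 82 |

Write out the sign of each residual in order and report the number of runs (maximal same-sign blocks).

x=10: ŷ = 7.5 + 1.5·10 = 22.5; r = 23 − 22.5 = 0.5
x=20: ŷ = 7.5 + 1.5·20 = 37.5; r = 35.5 − 37.5 = -2
x=30: ŷ = 7.5 + 1.5·30 = 52.5; r = 54.5 − 52.5 = 2
x=50: ŷ = 7.5 + 1.5·50 = 82.5; r = 82 − 82.5 = -0.5
Signs: + − + −
Runs: +×1, −×1, +×1, −×1 → 4

4 runs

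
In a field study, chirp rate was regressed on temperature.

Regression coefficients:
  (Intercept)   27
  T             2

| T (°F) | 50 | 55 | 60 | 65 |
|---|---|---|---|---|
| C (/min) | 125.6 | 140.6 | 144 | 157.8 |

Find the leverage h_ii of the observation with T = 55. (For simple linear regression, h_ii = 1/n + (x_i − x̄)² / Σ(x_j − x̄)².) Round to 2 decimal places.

h = 0.30

T̄ = (50 + 55 + 60 + 65)/4 = 57.5
Σ(T − T̄)² = 56.25 + 6.25 + 6.25 + 56.25 = 125
h = 1/4 + (-2.5)²/125 = 0.25 + 0.05 = 0.30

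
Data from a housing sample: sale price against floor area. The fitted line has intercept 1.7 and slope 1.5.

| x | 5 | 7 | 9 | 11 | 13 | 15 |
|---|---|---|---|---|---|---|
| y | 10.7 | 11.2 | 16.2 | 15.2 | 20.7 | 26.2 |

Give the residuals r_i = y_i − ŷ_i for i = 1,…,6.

x=5: ŷ = 1.7 + 1.5·5 = 9.2; r = 10.7 − 9.2 = 1.5
x=7: ŷ = 1.7 + 1.5·7 = 12.2; r = 11.2 − 12.2 = -1
x=9: ŷ = 1.7 + 1.5·9 = 15.2; r = 16.2 − 15.2 = 1
x=11: ŷ = 1.7 + 1.5·11 = 18.2; r = 15.2 − 18.2 = -3
x=13: ŷ = 1.7 + 1.5·13 = 21.2; r = 20.7 − 21.2 = -0.5
x=15: ŷ = 1.7 + 1.5·15 = 24.2; r = 26.2 − 24.2 = 2

1.5, -1, 1, -3, -0.5, 2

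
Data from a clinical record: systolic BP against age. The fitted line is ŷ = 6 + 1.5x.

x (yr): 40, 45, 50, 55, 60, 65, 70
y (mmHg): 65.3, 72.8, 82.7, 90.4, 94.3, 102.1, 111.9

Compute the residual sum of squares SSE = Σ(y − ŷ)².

SSE = 13.14

x=40: ŷ = 6 + 1.5·40 = 66; r = 65.3 − 66 = -0.7
x=45: ŷ = 6 + 1.5·45 = 73.5; r = 72.8 − 73.5 = -0.7
x=50: ŷ = 6 + 1.5·50 = 81; r = 82.7 − 81 = 1.7
x=55: ŷ = 6 + 1.5·55 = 88.5; r = 90.4 − 88.5 = 1.9
x=60: ŷ = 6 + 1.5·60 = 96; r = 94.3 − 96 = -1.7
x=65: ŷ = 6 + 1.5·65 = 103.5; r = 102.1 − 103.5 = -1.4
x=70: ŷ = 6 + 1.5·70 = 111; r = 111.9 − 111 = 0.9
SSE = 0.49 + 0.49 + 2.89 + 3.61 + 2.89 + 1.96 + 0.81 = 13.14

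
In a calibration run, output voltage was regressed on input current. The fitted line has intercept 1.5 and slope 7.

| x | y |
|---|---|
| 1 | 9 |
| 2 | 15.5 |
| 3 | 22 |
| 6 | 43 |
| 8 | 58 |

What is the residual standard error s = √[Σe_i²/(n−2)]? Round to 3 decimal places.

x=1: ŷ = 1.5 + 7·1 = 8.5; e = 9 − 8.5 = 0.5
x=2: ŷ = 1.5 + 7·2 = 15.5; e = 15.5 − 15.5 = 0
x=3: ŷ = 1.5 + 7·3 = 22.5; e = 22 − 22.5 = -0.5
x=6: ŷ = 1.5 + 7·6 = 43.5; e = 43 − 43.5 = -0.5
x=8: ŷ = 1.5 + 7·8 = 57.5; e = 58 − 57.5 = 0.5
SSE = 0.25 + 0 + 0.25 + 0.25 + 0.25 = 1
s = √(1/3) = √0.333333 ≈ 0.577

s = 0.577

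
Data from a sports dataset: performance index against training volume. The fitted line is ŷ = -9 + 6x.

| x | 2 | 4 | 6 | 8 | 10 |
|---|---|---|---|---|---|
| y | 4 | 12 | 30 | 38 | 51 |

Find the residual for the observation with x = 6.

e = 3

ŷ = -9 + 6·6 = 27
e = 30 − 27 = 3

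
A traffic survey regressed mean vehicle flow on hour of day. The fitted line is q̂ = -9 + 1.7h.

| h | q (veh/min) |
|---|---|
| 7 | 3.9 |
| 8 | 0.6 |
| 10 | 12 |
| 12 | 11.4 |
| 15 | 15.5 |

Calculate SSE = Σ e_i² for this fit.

h=7: q̂ = -9 + 1.7·7 = 2.9; e = 3.9 − 2.9 = 1
h=8: q̂ = -9 + 1.7·8 = 4.6; e = 0.6 − 4.6 = -4
h=10: q̂ = -9 + 1.7·10 = 8; e = 12 − 8 = 4
h=12: q̂ = -9 + 1.7·12 = 11.4; e = 11.4 − 11.4 = 0
h=15: q̂ = -9 + 1.7·15 = 16.5; e = 15.5 − 16.5 = -1
SSE = 1 + 16 + 16 + 0 + 1 = 34

SSE = 34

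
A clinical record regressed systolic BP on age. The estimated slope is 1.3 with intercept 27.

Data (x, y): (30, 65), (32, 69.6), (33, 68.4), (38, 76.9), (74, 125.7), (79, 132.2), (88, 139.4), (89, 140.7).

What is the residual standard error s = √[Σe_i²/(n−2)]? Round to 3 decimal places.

x=30: ŷ = 27 + 1.3·30 = 66; e = 65 − 66 = -1
x=32: ŷ = 27 + 1.3·32 = 68.6; e = 69.6 − 68.6 = 1
x=33: ŷ = 27 + 1.3·33 = 69.9; e = 68.4 − 69.9 = -1.5
x=38: ŷ = 27 + 1.3·38 = 76.4; e = 76.9 − 76.4 = 0.5
x=74: ŷ = 27 + 1.3·74 = 123.2; e = 125.7 − 123.2 = 2.5
x=79: ŷ = 27 + 1.3·79 = 129.7; e = 132.2 − 129.7 = 2.5
x=88: ŷ = 27 + 1.3·88 = 141.4; e = 139.4 − 141.4 = -2
x=89: ŷ = 27 + 1.3·89 = 142.7; e = 140.7 − 142.7 = -2
SSE = 1 + 1 + 2.25 + 0.25 + 6.25 + 6.25 + 4 + 4 = 25
s = √(25/6) = √4.16667 ≈ 2.041

s = 2.041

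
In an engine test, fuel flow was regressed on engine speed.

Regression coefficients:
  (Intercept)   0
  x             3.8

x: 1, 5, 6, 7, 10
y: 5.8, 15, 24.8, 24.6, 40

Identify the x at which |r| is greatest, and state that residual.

x=1: ŷ = 3.8·1 = 3.8; r = 5.8 − 3.8 = 2
x=5: ŷ = 3.8·5 = 19; r = 15 − 19 = -4
x=6: ŷ = 3.8·6 = 22.8; r = 24.8 − 22.8 = 2
x=7: ŷ = 3.8·7 = 26.6; r = 24.6 − 26.6 = -2
x=10: ŷ = 3.8·10 = 38; r = 40 − 38 = 2
Largest |r| is 4 at x = 5, residual -4.

x = 5, r = -4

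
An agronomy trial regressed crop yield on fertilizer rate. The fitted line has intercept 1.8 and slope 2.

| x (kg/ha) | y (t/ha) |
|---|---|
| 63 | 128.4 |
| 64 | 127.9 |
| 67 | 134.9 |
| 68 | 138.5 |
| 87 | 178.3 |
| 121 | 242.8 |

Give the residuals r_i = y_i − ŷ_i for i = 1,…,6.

0.6, -1.9, -0.9, 0.7, 2.5, -1

x=63: ŷ = 1.8 + 2·63 = 127.8; r = 128.4 − 127.8 = 0.6
x=64: ŷ = 1.8 + 2·64 = 129.8; r = 127.9 − 129.8 = -1.9
x=67: ŷ = 1.8 + 2·67 = 135.8; r = 134.9 − 135.8 = -0.9
x=68: ŷ = 1.8 + 2·68 = 137.8; r = 138.5 − 137.8 = 0.7
x=87: ŷ = 1.8 + 2·87 = 175.8; r = 178.3 − 175.8 = 2.5
x=121: ŷ = 1.8 + 2·121 = 243.8; r = 242.8 − 243.8 = -1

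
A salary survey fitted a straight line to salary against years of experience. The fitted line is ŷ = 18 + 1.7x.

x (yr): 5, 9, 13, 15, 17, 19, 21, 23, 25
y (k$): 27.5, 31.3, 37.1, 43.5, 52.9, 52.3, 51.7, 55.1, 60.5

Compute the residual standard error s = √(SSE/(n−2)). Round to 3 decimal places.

s = 2.976

x=5: ŷ = 18 + 1.7·5 = 26.5; e = 27.5 − 26.5 = 1
x=9: ŷ = 18 + 1.7·9 = 33.3; e = 31.3 − 33.3 = -2
x=13: ŷ = 18 + 1.7·13 = 40.1; e = 37.1 − 40.1 = -3
x=15: ŷ = 18 + 1.7·15 = 43.5; e = 43.5 − 43.5 = 0
x=17: ŷ = 18 + 1.7·17 = 46.9; e = 52.9 − 46.9 = 6
x=19: ŷ = 18 + 1.7·19 = 50.3; e = 52.3 − 50.3 = 2
x=21: ŷ = 18 + 1.7·21 = 53.7; e = 51.7 − 53.7 = -2
x=23: ŷ = 18 + 1.7·23 = 57.1; e = 55.1 − 57.1 = -2
x=25: ŷ = 18 + 1.7·25 = 60.5; e = 60.5 − 60.5 = 0
SSE = 1 + 4 + 9 + 0 + 36 + 4 + 4 + 4 + 0 = 62
s = √(62/7) = √8.85714 ≈ 2.976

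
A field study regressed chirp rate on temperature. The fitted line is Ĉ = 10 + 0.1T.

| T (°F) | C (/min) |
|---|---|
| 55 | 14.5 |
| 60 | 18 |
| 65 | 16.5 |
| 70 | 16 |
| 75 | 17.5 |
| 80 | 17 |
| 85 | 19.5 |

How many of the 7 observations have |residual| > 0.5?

5

T=55: Ĉ = 10 + 0.1·55 = 15.5; r = 14.5 − 15.5 = -1
T=60: Ĉ = 10 + 0.1·60 = 16; r = 18 − 16 = 2
T=65: Ĉ = 10 + 0.1·65 = 16.5; r = 16.5 − 16.5 = 0
T=70: Ĉ = 10 + 0.1·70 = 17; r = 16 − 17 = -1
T=75: Ĉ = 10 + 0.1·75 = 17.5; r = 17.5 − 17.5 = 0
T=80: Ĉ = 10 + 0.1·80 = 18; r = 17 − 18 = -1
T=85: Ĉ = 10 + 0.1·85 = 18.5; r = 19.5 − 18.5 = 1
|r| > 0.5: T=55 (|r|=1), T=60 (|r|=2), T=70 (|r|=1), T=80 (|r|=1), T=85 (|r|=1) → 5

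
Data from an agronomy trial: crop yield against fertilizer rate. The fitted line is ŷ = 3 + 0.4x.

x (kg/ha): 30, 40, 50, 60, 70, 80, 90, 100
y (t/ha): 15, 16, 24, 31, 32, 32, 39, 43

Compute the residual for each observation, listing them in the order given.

0, -3, 1, 4, 1, -3, 0, 0

x=30: ŷ = 3 + 0.4·30 = 15; e = 15 − 15 = 0
x=40: ŷ = 3 + 0.4·40 = 19; e = 16 − 19 = -3
x=50: ŷ = 3 + 0.4·50 = 23; e = 24 − 23 = 1
x=60: ŷ = 3 + 0.4·60 = 27; e = 31 − 27 = 4
x=70: ŷ = 3 + 0.4·70 = 31; e = 32 − 31 = 1
x=80: ŷ = 3 + 0.4·80 = 35; e = 32 − 35 = -3
x=90: ŷ = 3 + 0.4·90 = 39; e = 39 − 39 = 0
x=100: ŷ = 3 + 0.4·100 = 43; e = 43 − 43 = 0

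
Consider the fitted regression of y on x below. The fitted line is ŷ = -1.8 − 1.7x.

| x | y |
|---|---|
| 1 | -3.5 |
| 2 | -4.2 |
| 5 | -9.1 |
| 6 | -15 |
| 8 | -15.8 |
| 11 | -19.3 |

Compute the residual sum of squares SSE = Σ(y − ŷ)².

SSE = 13.04

x=1: ŷ = -1.8 − 1.7·1 = -3.5; r = -3.5 − (-3.5) = 0
x=2: ŷ = -1.8 − 1.7·2 = -5.2; r = -4.2 − (-5.2) = 1
x=5: ŷ = -1.8 − 1.7·5 = -10.3; r = -9.1 − (-10.3) = 1.2
x=6: ŷ = -1.8 − 1.7·6 = -12; r = -15 − (-12) = -3
x=8: ŷ = -1.8 − 1.7·8 = -15.4; r = -15.8 − (-15.4) = -0.4
x=11: ŷ = -1.8 − 1.7·11 = -20.5; r = -19.3 − (-20.5) = 1.2
SSE = 0 + 1 + 1.44 + 9 + 0.16 + 1.44 = 13.04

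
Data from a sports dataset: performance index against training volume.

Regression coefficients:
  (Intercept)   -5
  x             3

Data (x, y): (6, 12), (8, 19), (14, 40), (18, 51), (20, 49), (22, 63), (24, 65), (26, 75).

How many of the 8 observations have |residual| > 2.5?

2

x=6: ŷ = -5 + 3·6 = 13; e = 12 − 13 = -1
x=8: ŷ = -5 + 3·8 = 19; e = 19 − 19 = 0
x=14: ŷ = -5 + 3·14 = 37; e = 40 − 37 = 3
x=18: ŷ = -5 + 3·18 = 49; e = 51 − 49 = 2
x=20: ŷ = -5 + 3·20 = 55; e = 49 − 55 = -6
x=22: ŷ = -5 + 3·22 = 61; e = 63 − 61 = 2
x=24: ŷ = -5 + 3·24 = 67; e = 65 − 67 = -2
x=26: ŷ = -5 + 3·26 = 73; e = 75 − 73 = 2
|e| > 2.5: x=14 (|e|=3), x=20 (|e|=6) → 2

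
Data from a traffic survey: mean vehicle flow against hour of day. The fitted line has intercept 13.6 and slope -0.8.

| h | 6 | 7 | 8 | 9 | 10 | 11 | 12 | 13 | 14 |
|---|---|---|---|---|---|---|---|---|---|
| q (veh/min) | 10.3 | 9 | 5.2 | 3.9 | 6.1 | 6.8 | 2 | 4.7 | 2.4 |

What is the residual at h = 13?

e = 1.5

ŷ = 13.6 − 0.8·13 = 3.2
e = 4.7 − 3.2 = 1.5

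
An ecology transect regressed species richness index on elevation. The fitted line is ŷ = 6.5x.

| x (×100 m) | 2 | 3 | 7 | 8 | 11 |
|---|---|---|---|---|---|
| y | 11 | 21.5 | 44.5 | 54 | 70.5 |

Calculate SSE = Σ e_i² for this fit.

SSE = 14

x=2: ŷ = 6.5·2 = 13; e = 11 − 13 = -2
x=3: ŷ = 6.5·3 = 19.5; e = 21.5 − 19.5 = 2
x=7: ŷ = 6.5·7 = 45.5; e = 44.5 − 45.5 = -1
x=8: ŷ = 6.5·8 = 52; e = 54 − 52 = 2
x=11: ŷ = 6.5·11 = 71.5; e = 70.5 − 71.5 = -1
SSE = 4 + 4 + 1 + 4 + 1 = 14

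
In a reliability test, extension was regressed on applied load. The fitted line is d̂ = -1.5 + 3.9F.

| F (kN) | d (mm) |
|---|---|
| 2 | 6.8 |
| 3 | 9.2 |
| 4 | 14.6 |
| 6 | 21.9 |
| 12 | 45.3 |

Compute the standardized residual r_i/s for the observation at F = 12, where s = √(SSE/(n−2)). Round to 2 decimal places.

0.00

F=2: d̂ = -1.5 + 3.9·2 = 6.3; r = 6.8 − 6.3 = 0.5
F=3: d̂ = -1.5 + 3.9·3 = 10.2; r = 9.2 − 10.2 = -1
F=4: d̂ = -1.5 + 3.9·4 = 14.1; r = 14.6 − 14.1 = 0.5
F=6: d̂ = -1.5 + 3.9·6 = 21.9; r = 21.9 − 21.9 = 0
F=12: d̂ = -1.5 + 3.9·12 = 45.3; r = 45.3 − 45.3 = 0
SSE = 0.25 + 1 + 0.25 + 0 + 0 = 1.5
s = √(1.5/3) = 0.707107
r/s = 0 / 0.707107 = 0.00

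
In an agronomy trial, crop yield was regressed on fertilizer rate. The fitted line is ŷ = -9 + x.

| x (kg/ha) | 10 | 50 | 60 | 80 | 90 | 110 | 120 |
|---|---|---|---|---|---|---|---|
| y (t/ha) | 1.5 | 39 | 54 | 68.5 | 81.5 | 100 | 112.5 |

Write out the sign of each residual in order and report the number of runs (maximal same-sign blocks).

x=10: ŷ = -9 + 10 = 1; e = 1.5 − 1 = 0.5
x=50: ŷ = -9 + 50 = 41; e = 39 − 41 = -2
x=60: ŷ = -9 + 60 = 51; e = 54 − 51 = 3
x=80: ŷ = -9 + 80 = 71; e = 68.5 − 71 = -2.5
x=90: ŷ = -9 + 90 = 81; e = 81.5 − 81 = 0.5
x=110: ŷ = -9 + 110 = 101; e = 100 − 101 = -1
x=120: ŷ = -9 + 120 = 111; e = 112.5 − 111 = 1.5
Signs: + − + − + − +
Runs: +×1, −×1, +×1, −×1, +×1, −×1, +×1 → 7

7 runs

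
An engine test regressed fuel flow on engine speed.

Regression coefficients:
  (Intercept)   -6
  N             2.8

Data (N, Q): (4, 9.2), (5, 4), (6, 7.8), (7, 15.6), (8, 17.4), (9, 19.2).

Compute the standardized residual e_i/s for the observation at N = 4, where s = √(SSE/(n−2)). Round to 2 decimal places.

1.18

N=4: ŷ = -6 + 2.8·4 = 5.2; e = 9.2 − 5.2 = 4
N=5: ŷ = -6 + 2.8·5 = 8; e = 4 − 8 = -4
N=6: ŷ = -6 + 2.8·6 = 10.8; e = 7.8 − 10.8 = -3
N=7: ŷ = -6 + 2.8·7 = 13.6; e = 15.6 − 13.6 = 2
N=8: ŷ = -6 + 2.8·8 = 16.4; e = 17.4 − 16.4 = 1
N=9: ŷ = -6 + 2.8·9 = 19.2; e = 19.2 − 19.2 = 0
SSE = 16 + 16 + 9 + 4 + 1 + 0 = 46
s = √(46/4) = 3.39116
e/s = 4 / 3.39116 = 1.18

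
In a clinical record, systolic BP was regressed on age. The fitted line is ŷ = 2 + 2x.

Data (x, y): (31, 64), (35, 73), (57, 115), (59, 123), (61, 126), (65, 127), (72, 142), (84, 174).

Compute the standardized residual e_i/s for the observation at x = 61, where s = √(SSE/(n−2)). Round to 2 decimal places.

x=31: ŷ = 2 + 2·31 = 64; e = 64 − 64 = 0
x=35: ŷ = 2 + 2·35 = 72; e = 73 − 72 = 1
x=57: ŷ = 2 + 2·57 = 116; e = 115 − 116 = -1
x=59: ŷ = 2 + 2·59 = 120; e = 123 − 120 = 3
x=61: ŷ = 2 + 2·61 = 124; e = 126 − 124 = 2
x=65: ŷ = 2 + 2·65 = 132; e = 127 − 132 = -5
x=72: ŷ = 2 + 2·72 = 146; e = 142 − 146 = -4
x=84: ŷ = 2 + 2·84 = 170; e = 174 − 170 = 4
SSE = 0 + 1 + 1 + 9 + 4 + 25 + 16 + 16 = 72
s = √(72/6) = 3.4641
e/s = 2 / 3.4641 = 0.58

0.58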